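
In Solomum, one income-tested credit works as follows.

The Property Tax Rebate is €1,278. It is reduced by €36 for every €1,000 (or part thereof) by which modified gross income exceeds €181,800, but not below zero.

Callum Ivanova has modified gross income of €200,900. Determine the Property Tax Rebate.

€558

Property Tax Rebate: income exceeds €181,800 by €19,100, which is 20 full-or-partial €1,000 increments; reduction = 20 × €36 = €720, leaving €558.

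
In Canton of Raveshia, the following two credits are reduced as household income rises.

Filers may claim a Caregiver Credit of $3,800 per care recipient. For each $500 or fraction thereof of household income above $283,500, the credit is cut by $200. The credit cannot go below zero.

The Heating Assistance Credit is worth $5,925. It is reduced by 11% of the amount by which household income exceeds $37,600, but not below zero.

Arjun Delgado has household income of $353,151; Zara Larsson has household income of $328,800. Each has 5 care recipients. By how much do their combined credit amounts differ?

Arjun ($353,151): Caregiver Credit: base = 5 × $3,800 = $19,000. income exceeds $283,500 by $69,651 → 140 increments × $200 = $28,000 ≥ base, so the credit is $0. Heating Assistance Credit: 11% of the $315,551 excess over $37,600 is $34,710.61 ≥ base, so the credit is $0. total $0 + $0 = $0
Zara ($328,800): Caregiver Credit: base = 5 × $3,800 = $19,000. income exceeds $283,500 by $45,300, which is 91 full-or-partial $500 increments; reduction = 91 × $200 = $18,200, leaving $800. Heating Assistance Credit: 11% of the $291,200 excess over $37,600 is $32,032 ≥ base, so the credit is $0. total $800 + $0 = $800
Difference: |$0 − $800| = $800.

$800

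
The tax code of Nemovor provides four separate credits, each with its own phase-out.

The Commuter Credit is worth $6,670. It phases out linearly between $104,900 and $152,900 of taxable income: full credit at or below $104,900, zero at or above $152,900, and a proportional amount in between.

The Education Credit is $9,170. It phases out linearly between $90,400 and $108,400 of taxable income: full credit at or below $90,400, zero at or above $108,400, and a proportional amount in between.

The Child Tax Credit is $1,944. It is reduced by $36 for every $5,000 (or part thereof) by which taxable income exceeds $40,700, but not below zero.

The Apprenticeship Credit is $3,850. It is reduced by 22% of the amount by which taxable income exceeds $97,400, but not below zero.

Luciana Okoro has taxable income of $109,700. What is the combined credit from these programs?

Commuter Credit: $109,700 is $4,800 into a $48,000 phase-out range, leaving 43,200/48,000 of the credit: $6,670 × 43,200/48,000 = $6,003.
Education Credit: $109,700 is at or above $108,400, so the credit is $0.
Child Tax Credit: income exceeds $40,700 by $69,000, which is 14 full-or-partial $5,000 increments; reduction = 14 × $36 = $504, leaving $1,440.
Apprenticeship Credit: 22% of the $12,300 excess over $97,400 is $2,706; credit = $3,850 − $2,706 = $1,144.
Total: $6,003 + $0 + $1,440 + $1,144 = $8,587.

$8,587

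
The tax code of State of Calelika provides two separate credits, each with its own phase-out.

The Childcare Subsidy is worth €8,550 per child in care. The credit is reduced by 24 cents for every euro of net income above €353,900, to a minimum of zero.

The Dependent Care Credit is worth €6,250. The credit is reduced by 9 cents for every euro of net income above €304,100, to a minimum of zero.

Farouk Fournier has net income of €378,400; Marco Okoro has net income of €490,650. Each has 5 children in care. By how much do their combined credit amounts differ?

Farouk (€378,400): Childcare Subsidy: base = 5 × €8,550 = €42,750. 24% of the €24,500 excess over €353,900 is €5,880; credit = €42,750 − €5,880 = €36,870. Dependent Care Credit: 9% of the €74,300 excess over €304,100 is €6,687 ≥ base, so the credit is €0. total €36,870 + €0 = €36,870
Marco (€490,650): Childcare Subsidy: base = 5 × €8,550 = €42,750. 24% of the €136,750 excess over €353,900 is €32,820; credit = €42,750 − €32,820 = €9,930. Dependent Care Credit: 9% of the €186,550 excess over €304,100 is €16,789.50 ≥ base, so the credit is €0. total €9,930 + €0 = €9,930
Difference: |€36,870 − €9,930| = €26,940.

€26,940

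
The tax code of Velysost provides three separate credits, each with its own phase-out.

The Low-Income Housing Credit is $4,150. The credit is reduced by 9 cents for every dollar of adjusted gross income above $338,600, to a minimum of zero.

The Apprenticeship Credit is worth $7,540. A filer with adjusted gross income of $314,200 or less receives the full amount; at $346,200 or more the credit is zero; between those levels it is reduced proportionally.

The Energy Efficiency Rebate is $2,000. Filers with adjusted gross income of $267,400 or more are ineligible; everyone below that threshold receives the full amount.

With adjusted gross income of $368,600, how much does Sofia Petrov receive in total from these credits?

$1,450

Low-Income Housing Credit: 9% of the $30,000 excess over $338,600 is $2,700; credit = $4,150 − $2,700 = $1,450.
Apprenticeship Credit: $368,600 is at or above $346,200, so the credit is $0.
Energy Efficiency Rebate: $368,600 meets or exceeds the $267,400 cutoff, so the credit is $0.
Total: $1,450 + $0 + $0 = $1,450.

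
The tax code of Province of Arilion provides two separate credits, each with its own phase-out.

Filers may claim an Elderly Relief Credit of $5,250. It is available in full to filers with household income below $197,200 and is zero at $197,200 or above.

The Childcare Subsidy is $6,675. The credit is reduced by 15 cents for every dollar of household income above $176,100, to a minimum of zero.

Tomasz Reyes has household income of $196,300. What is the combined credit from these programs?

Elderly Relief Credit: $196,300 is below the $197,200 cutoff, so the full $5,250 applies.
Childcare Subsidy: 15% of the $20,200 excess over $176,100 is $3,030; credit = $6,675 − $3,030 = $3,645.
Total: $5,250 + $3,645 = $8,895.

$8,895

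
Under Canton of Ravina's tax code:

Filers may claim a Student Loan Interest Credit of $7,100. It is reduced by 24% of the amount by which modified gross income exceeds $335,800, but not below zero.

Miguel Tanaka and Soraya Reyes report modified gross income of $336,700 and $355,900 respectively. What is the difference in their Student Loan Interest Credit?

$4,608

Miguel ($336,700): Student Loan Interest Credit: 24% of the $900 excess over $335,800 is $216; credit = $7,100 − $216 = $6,884.
Soraya ($355,900): Student Loan Interest Credit: 24% of the $20,100 excess over $335,800 is $4,824; credit = $7,100 − $4,824 = $2,276.
Difference: |$6,884 − $2,276| = $4,608.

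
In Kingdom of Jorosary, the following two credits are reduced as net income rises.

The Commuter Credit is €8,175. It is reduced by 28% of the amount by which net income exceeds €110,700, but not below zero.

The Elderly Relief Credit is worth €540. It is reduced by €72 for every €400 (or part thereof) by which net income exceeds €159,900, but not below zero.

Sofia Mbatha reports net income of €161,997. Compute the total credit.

€108

Commuter Credit: 28% of the €51,297 excess over €110,700 is €14,363.16 ≥ base, so the credit is €0.
Elderly Relief Credit: income exceeds €159,900 by €2,097, which is 6 full-or-partial €400 increments; reduction = 6 × €72 = €432, leaving €108.
Total: €0 + €108 = €108.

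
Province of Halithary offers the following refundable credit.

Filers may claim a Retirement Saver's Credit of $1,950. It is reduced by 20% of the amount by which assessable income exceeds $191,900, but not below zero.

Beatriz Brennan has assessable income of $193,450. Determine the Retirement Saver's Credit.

$1,640

Retirement Saver's Credit: 20% of the $1,550 excess over $191,900 is $310; credit = $1,950 − $310 = $1,640.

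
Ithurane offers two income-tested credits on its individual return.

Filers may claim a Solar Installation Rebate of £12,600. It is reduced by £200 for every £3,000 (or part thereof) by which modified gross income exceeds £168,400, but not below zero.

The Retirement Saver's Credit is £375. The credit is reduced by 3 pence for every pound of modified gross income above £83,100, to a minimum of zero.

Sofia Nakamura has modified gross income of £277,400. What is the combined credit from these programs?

£5,200

Solar Installation Rebate: income exceeds £168,400 by £109,000, which is 37 full-or-partial £3,000 increments; reduction = 37 × £200 = £7,400, leaving £5,200.
Retirement Saver's Credit: 3% of the £194,300 excess over £83,100 is £5,829 ≥ base, so the credit is £0.
Total: £5,200 + £0 = £5,200.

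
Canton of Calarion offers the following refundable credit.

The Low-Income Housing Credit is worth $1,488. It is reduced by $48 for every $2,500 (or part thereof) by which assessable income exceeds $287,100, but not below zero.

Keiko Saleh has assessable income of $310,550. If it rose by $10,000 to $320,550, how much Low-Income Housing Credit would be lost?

At $310,550 — income exceeds $287,100 by $23,450, which is 10 full-or-partial $2,500 increments; reduction = 10 × $48 = $480, leaving $1,008.
At $320,550 — income exceeds $287,100 by $33,450, which is 14 full-or-partial $2,500 increments; reduction = 14 × $48 = $672, leaving $816.
Lost: $1,008 − $816 = $192.

$192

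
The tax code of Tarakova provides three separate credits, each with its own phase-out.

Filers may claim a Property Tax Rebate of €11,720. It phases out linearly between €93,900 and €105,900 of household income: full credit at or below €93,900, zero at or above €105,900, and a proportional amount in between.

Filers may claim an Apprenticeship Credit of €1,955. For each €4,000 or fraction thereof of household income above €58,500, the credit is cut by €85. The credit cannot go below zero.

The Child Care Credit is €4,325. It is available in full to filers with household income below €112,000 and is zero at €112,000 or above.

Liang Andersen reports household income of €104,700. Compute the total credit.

Property Tax Rebate: €104,700 is €10,800 into a €12,000 phase-out range, leaving 1,200/12,000 of the credit: €11,720 × 1,200/12,000 = €1,172.
Apprenticeship Credit: income exceeds €58,500 by €46,200, which is 12 full-or-partial €4,000 increments; reduction = 12 × €85 = €1,020, leaving €935.
Child Care Credit: €104,700 is below the €112,000 cutoff, so the full €4,325 applies.
Total: €1,172 + €935 + €4,325 = €6,432.

€6,432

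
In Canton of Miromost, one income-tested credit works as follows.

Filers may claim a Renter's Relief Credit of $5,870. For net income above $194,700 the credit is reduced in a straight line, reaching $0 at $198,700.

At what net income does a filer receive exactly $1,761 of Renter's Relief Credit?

$197,500

$1,761 is 1,761/5,870 of the full $5,870, so 4,109/5,870 of the $4,000 range has been used: income = $194,700 + $4,000 × 4,109/5,870 = $197,500.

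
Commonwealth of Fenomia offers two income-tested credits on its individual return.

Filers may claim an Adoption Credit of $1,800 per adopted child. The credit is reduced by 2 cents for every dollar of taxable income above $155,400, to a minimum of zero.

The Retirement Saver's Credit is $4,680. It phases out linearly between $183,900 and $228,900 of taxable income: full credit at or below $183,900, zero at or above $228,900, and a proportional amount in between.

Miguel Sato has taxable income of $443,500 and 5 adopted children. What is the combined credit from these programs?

Adoption Credit: base = 5 × $1,800 = $9,000. 2% of the $288,100 excess over $155,400 is $5,762; credit = $9,000 − $5,762 = $3,238.
Retirement Saver's Credit: $443,500 is at or above $228,900, so the credit is $0.
Total: $3,238 + $0 = $3,238.

$3,238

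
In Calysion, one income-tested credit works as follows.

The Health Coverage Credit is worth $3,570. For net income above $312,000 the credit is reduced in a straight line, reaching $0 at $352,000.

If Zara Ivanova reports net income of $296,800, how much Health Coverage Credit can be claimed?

Health Coverage Credit: $296,800 is at or below the $312,000 threshold, so the full $3,570 applies.

$3,570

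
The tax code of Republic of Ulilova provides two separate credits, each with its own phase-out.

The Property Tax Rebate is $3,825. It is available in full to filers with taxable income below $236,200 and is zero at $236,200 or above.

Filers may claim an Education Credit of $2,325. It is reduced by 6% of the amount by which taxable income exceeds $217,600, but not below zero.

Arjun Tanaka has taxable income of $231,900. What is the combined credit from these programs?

Property Tax Rebate: $231,900 is below the $236,200 cutoff, so the full $3,825 applies.
Education Credit: 6% of the $14,300 excess over $217,600 is $858; credit = $2,325 − $858 = $1,467.
Total: $3,825 + $1,467 = $5,292.

$5,292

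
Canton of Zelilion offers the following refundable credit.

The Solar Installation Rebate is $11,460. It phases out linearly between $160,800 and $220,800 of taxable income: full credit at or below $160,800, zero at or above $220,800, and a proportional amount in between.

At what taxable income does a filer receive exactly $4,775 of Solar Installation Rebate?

$4,775 is 4,775/11,460 of the full $11,460, so 6,685/11,460 of the $60,000 range has been used: income = $160,800 + $60,000 × 6,685/11,460 = $195,800.

$195,800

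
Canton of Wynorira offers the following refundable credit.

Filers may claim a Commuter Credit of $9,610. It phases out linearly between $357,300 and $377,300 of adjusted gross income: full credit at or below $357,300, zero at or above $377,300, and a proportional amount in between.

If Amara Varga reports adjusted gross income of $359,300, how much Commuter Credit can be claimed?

$8,649

Commuter Credit: $359,300 is $2,000 into a $20,000 phase-out range, leaving 18,000/20,000 of the credit: $9,610 × 18,000/20,000 = $8,649.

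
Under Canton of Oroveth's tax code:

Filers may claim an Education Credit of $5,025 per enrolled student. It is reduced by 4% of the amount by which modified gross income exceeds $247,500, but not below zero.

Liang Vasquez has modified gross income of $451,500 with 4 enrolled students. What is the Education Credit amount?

Education Credit: base = 4 × $5,025 = $20,100. 4% of the $204,000 excess over $247,500 is $8,160; credit = $20,100 − $8,160 = $11,940.

$11,940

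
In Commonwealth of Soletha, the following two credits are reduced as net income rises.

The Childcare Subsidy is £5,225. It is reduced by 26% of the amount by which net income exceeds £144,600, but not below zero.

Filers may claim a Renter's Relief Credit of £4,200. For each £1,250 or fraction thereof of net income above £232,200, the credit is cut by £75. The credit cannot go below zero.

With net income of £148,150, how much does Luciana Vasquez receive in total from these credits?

Childcare Subsidy: 26% of the £3,550 excess over £144,600 is £923; credit = £5,225 − £923 = £4,302.
Renter's Relief Credit: £148,150 is at or below the £232,200 threshold, so the full £4,200 applies.
Total: £4,302 + £4,200 = £8,502.

£8,502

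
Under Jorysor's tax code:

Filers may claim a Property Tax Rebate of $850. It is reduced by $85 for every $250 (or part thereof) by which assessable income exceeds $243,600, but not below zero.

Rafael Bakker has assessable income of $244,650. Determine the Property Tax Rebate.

$425

Property Tax Rebate: income exceeds $243,600 by $1,050, which is 5 full-or-partial $250 increments; reduction = 5 × $85 = $425, leaving $425.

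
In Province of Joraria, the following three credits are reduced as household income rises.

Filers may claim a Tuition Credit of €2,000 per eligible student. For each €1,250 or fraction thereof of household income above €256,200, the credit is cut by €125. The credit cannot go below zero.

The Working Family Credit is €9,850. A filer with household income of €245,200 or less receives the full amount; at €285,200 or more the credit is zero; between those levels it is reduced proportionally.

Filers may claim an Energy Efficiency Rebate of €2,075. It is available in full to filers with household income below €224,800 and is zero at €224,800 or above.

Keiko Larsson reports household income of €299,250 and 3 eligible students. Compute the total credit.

Tuition Credit: base = 3 × €2,000 = €6,000. income exceeds €256,200 by €43,050, which is 35 full-or-partial €1,250 increments; reduction = 35 × €125 = €4,375, leaving €1,625.
Working Family Credit: €299,250 is at or above €285,200, so the credit is €0.
Energy Efficiency Rebate: €299,250 meets or exceeds the €224,800 cutoff, so the credit is €0.
Total: €1,625 + €0 + €0 = €1,625.

€1,625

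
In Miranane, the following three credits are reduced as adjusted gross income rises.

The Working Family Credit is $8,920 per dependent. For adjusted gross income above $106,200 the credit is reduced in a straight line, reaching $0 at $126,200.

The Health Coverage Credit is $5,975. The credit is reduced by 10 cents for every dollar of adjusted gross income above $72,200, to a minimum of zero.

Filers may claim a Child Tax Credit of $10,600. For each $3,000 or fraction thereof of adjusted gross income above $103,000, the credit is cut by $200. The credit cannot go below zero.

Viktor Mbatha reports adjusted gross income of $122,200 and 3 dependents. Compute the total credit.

Working Family Credit: base = 3 × $8,920 = $26,760. $122,200 is $16,000 into a $20,000 phase-out range, leaving 4,000/20,000 of the credit: $26,760 × 4,000/20,000 = $5,352.
Health Coverage Credit: 10% of the $50,000 excess over $72,200 is $5,000; credit = $5,975 − $5,000 = $975.
Child Tax Credit: income exceeds $103,000 by $19,200, which is 7 full-or-partial $3,000 increments; reduction = 7 × $200 = $1,400, leaving $9,200.
Total: $5,352 + $975 + $9,200 = $15,527.

$15,527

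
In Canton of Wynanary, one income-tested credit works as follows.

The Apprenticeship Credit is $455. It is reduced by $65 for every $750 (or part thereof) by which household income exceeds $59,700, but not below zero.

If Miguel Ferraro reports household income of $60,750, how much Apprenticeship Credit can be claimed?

$325

Apprenticeship Credit: income exceeds $59,700 by $1,050, which is 2 full-or-partial $750 increments; reduction = 2 × $65 = $130, leaving $325.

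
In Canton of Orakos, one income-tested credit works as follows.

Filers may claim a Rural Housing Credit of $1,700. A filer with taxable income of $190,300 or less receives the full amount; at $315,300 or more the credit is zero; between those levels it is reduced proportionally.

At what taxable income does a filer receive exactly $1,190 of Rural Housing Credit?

$1,190 is 1,190/1,700 of the full $1,700, so 510/1,700 of the $125,000 range has been used: income = $190,300 + $125,000 × 510/1,700 = $227,800.

$227,800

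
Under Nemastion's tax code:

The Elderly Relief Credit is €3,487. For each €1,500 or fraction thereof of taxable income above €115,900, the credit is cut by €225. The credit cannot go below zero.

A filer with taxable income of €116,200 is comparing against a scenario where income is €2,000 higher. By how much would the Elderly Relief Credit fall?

€225

At €116,200 — income exceeds €115,900 by €300, which is 1 full-or-partial €1,500 increment; reduction = 1 × €225 = €225, leaving €3,262.
At €118,200 — income exceeds €115,900 by €2,300, which is 2 full-or-partial €1,500 increments; reduction = 2 × €225 = €450, leaving €3,037.
Lost: €3,262 − €3,037 = €225.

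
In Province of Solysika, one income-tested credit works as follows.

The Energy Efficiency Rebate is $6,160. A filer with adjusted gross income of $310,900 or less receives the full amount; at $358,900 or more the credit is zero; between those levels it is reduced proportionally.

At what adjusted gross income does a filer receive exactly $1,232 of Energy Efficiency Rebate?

$1,232 is 1,232/6,160 of the full $6,160, so 4,928/6,160 of the $48,000 range has been used: income = $310,900 + $48,000 × 4,928/6,160 = $349,300.

$349,300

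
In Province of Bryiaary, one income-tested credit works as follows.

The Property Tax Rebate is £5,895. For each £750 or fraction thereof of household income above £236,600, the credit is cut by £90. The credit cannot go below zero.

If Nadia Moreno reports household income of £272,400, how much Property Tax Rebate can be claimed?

£1,575

Property Tax Rebate: income exceeds £236,600 by £35,800, which is 48 full-or-partial £750 increments; reduction = 48 × £90 = £4,320, leaving £1,575.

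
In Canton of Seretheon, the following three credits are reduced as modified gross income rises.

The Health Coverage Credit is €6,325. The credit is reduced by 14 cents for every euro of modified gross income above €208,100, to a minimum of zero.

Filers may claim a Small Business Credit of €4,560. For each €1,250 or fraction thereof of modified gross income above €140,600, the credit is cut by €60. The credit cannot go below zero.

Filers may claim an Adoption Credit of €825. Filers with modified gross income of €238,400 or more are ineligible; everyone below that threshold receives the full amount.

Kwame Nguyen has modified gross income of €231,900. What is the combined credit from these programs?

€3,938

Health Coverage Credit: 14% of the €23,800 excess over €208,100 is €3,332; credit = €6,325 − €3,332 = €2,993.
Small Business Credit: income exceeds €140,600 by €91,300, which is 74 full-or-partial €1,250 increments; reduction = 74 × €60 = €4,440, leaving €120.
Adoption Credit: €231,900 is below the €238,400 cutoff, so the full €825 applies.
Total: €2,993 + €120 + €825 = €3,938.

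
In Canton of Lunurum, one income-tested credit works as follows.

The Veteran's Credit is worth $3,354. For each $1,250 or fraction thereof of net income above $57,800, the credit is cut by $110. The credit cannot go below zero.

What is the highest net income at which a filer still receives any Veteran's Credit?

After 30 increments the reduction is 30 × $110 = $3,300, leaving $54; one more increment wipes it out. Increment 30 ends at excess 30 × $1,250 = $37,500, so the highest qualifying income is $57,800 + $37,500 = $95,300.

$95,300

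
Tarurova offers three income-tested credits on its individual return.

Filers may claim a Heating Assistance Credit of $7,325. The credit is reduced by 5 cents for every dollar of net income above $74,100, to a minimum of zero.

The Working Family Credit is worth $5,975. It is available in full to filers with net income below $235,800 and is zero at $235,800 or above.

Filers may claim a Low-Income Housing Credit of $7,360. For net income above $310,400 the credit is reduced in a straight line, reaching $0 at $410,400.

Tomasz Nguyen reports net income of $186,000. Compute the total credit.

$15,065

Heating Assistance Credit: 5% of the $111,900 excess over $74,100 is $5,595; credit = $7,325 − $5,595 = $1,730.
Working Family Credit: $186,000 is below the $235,800 cutoff, so the full $5,975 applies.
Low-Income Housing Credit: $186,000 is at or below the $310,400 threshold, so the full $7,360 applies.
Total: $1,730 + $5,975 + $7,360 = $15,065.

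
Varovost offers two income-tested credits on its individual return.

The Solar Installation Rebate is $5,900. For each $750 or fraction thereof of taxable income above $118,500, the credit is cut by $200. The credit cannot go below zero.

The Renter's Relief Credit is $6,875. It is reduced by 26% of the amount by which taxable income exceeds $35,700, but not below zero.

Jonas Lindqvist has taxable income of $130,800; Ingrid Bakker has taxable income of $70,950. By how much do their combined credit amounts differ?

$3,400

Jonas ($130,800): Solar Installation Rebate: income exceeds $118,500 by $12,300, which is 17 full-or-partial $750 increments; reduction = 17 × $200 = $3,400, leaving $2,500. Renter's Relief Credit: 26% of the $95,100 excess over $35,700 is $24,726 ≥ base, so the credit is $0. total $2,500 + $0 = $2,500
Ingrid ($70,950): Solar Installation Rebate: $70,950 is at or below the $118,500 threshold, so the full $5,900 applies. Renter's Relief Credit: 26% of the $35,250 excess over $35,700 is $9,165 ≥ base, so the credit is $0. total $5,900 + $0 = $5,900
Difference: |$2,500 − $5,900| = $3,400.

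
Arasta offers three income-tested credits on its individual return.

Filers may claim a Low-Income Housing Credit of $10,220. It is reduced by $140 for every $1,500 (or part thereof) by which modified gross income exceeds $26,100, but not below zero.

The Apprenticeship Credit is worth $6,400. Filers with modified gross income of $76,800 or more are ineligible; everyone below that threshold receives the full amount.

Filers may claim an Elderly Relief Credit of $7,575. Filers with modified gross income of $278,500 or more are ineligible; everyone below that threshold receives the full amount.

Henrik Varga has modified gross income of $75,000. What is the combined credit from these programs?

$19,575

Low-Income Housing Credit: income exceeds $26,100 by $48,900, which is 33 full-or-partial $1,500 increments; reduction = 33 × $140 = $4,620, leaving $5,600.
Apprenticeship Credit: $75,000 is below the $76,800 cutoff, so the full $6,400 applies.
Elderly Relief Credit: $75,000 is below the $278,500 cutoff, so the full $7,575 applies.
Total: $5,600 + $6,400 + $7,575 = $19,575.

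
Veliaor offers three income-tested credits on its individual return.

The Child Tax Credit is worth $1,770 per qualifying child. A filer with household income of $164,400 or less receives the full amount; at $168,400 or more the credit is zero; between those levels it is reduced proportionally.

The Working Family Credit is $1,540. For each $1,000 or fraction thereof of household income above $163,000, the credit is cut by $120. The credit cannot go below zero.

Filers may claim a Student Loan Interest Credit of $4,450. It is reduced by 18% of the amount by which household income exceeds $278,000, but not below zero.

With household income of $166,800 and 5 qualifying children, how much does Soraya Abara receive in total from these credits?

Child Tax Credit: base = 5 × $1,770 = $8,850. $166,800 is $2,400 into a $4,000 phase-out range, leaving 1,600/4,000 of the credit: $8,850 × 1,600/4,000 = $3,540.
Working Family Credit: income exceeds $163,000 by $3,800, which is 4 full-or-partial $1,000 increments; reduction = 4 × $120 = $480, leaving $1,060.
Student Loan Interest Credit: $166,800 is at or below the $278,000 threshold, so the full $4,450 applies.
Total: $3,540 + $1,060 + $4,450 = $9,050.

$9,050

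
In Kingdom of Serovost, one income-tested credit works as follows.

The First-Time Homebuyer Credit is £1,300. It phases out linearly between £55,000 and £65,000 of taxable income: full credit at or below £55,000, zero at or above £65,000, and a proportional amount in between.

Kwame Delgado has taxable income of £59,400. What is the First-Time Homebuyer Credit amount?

£728

First-Time Homebuyer Credit: £59,400 is £4,400 into a £10,000 phase-out range, leaving 5,600/10,000 of the credit: £1,300 × 5,600/10,000 = £728.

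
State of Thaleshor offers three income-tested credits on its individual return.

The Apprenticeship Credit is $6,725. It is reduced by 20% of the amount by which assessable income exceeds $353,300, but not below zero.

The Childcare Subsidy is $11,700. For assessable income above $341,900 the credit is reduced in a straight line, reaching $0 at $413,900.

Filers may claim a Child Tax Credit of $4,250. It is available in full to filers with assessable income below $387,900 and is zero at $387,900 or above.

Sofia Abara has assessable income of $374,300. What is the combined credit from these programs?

Apprenticeship Credit: 20% of the $21,000 excess over $353,300 is $4,200; credit = $6,725 − $4,200 = $2,525.
Childcare Subsidy: $374,300 is $32,400 into a $72,000 phase-out range, leaving 39,600/72,000 of the credit: $11,700 × 39,600/72,000 = $6,435.
Child Tax Credit: $374,300 is below the $387,900 cutoff, so the full $4,250 applies.
Total: $2,525 + $6,435 + $4,250 = $13,210.

$13,210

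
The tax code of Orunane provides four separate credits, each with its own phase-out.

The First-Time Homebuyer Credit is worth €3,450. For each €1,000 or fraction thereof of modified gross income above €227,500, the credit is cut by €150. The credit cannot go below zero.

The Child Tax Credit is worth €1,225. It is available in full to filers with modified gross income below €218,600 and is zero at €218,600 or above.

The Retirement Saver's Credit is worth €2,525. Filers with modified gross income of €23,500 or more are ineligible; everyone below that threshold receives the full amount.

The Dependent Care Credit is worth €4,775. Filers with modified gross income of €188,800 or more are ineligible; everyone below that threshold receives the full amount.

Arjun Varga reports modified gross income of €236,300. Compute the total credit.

€2,100

First-Time Homebuyer Credit: income exceeds €227,500 by €8,800, which is 9 full-or-partial €1,000 increments; reduction = 9 × €150 = €1,350, leaving €2,100.
Child Tax Credit: €236,300 meets or exceeds the €218,600 cutoff, so the credit is €0.
Retirement Saver's Credit: €236,300 meets or exceeds the €23,500 cutoff, so the credit is €0.
Dependent Care Credit: €236,300 meets or exceeds the €188,800 cutoff, so the credit is €0.
Total: €2,100 + €0 + €0 + €0 = €2,100.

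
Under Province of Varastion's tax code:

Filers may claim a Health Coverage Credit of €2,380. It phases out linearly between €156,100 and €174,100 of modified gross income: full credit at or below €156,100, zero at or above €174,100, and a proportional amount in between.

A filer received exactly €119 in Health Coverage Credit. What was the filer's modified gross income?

€173,200

€119 is 119/2,380 of the full €2,380, so 2,261/2,380 of the €18,000 range has been used: income = €156,100 + €18,000 × 2,261/2,380 = €173,200.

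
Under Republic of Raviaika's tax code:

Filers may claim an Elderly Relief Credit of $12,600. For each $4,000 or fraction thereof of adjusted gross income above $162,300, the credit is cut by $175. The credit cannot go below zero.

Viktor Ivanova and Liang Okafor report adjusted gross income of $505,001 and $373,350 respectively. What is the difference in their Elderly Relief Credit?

Viktor ($505,001): Elderly Relief Credit: income exceeds $162,300 by $342,701 → 86 increments × $175 = $15,050 ≥ base, so the credit is $0.
Liang ($373,350): Elderly Relief Credit: income exceeds $162,300 by $211,050, which is 53 full-or-partial $4,000 increments; reduction = 53 × $175 = $9,275, leaving $3,325.
Difference: |$0 − $3,325| = $3,325.

$3,325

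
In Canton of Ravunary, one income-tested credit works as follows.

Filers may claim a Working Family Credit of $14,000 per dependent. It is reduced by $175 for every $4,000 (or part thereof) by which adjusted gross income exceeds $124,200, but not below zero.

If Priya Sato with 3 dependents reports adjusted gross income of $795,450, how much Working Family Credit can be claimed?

$12,600

Working Family Credit: base = 3 × $14,000 = $42,000. income exceeds $124,200 by $671,250, which is 168 full-or-partial $4,000 increments; reduction = 168 × $175 = $29,400, leaving $12,600.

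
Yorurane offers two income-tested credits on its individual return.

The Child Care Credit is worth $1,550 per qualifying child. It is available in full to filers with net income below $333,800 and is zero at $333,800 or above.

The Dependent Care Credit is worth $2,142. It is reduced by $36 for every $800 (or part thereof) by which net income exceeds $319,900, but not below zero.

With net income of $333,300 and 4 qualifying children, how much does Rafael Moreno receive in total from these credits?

Child Care Credit: base = 4 × $1,550 = $6,200. $333,300 is below the $333,800 cutoff, so the full $6,200 applies.
Dependent Care Credit: income exceeds $319,900 by $13,400, which is 17 full-or-partial $800 increments; reduction = 17 × $36 = $612, leaving $1,530.
Total: $6,200 + $1,530 = $7,730.

$7,730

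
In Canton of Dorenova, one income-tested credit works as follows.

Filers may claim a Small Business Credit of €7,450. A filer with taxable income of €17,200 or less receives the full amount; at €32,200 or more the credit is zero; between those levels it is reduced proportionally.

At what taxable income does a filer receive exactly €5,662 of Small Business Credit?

€20,800

€5,662 is 5,662/7,450 of the full €7,450, so 1,788/7,450 of the €15,000 range has been used: income = €17,200 + €15,000 × 1,788/7,450 = €20,800.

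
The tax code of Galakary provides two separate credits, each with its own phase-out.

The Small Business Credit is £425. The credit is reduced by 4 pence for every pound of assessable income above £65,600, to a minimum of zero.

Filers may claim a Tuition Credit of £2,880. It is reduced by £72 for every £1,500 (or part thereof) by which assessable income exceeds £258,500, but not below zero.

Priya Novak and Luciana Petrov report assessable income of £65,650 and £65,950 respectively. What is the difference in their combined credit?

£12

Priya (£65,650): Small Business Credit: 4% of the £50 excess over £65,600 is £2; credit = £425 − £2 = £423. Tuition Credit: £65,650 is at or below the £258,500 threshold, so the full £2,880 applies. total £423 + £2,880 = £3,303
Luciana (£65,950): Small Business Credit: 4% of the £350 excess over £65,600 is £14; credit = £425 − £14 = £411. Tuition Credit: £65,950 is at or below the £258,500 threshold, so the full £2,880 applies. total £411 + £2,880 = £3,291
Difference: |£3,303 − £3,291| = £12.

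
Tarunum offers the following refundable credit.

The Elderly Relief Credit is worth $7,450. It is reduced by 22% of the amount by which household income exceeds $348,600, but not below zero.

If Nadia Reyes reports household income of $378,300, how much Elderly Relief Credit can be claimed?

$916

Elderly Relief Credit: 22% of the $29,700 excess over $348,600 is $6,534; credit = $7,450 − $6,534 = $916.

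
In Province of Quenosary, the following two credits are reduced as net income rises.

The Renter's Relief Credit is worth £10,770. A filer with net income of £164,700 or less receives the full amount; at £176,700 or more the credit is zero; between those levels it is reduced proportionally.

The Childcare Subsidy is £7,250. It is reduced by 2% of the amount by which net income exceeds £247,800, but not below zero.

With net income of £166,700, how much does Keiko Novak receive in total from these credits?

Renter's Relief Credit: £166,700 is £2,000 into a £12,000 phase-out range, leaving 10,000/12,000 of the credit: £10,770 × 10,000/12,000 = £8,975.
Childcare Subsidy: £166,700 is at or below the £247,800 threshold, so the full £7,250 applies.
Total: £8,975 + £7,250 = £16,225.

£16,225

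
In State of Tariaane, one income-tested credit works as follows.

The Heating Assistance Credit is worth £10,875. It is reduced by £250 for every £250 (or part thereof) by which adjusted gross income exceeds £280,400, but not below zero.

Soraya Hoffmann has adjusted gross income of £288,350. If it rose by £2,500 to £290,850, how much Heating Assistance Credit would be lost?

£2,500

At £288,350 — income exceeds £280,400 by £7,950, which is 32 full-or-partial £250 increments; reduction = 32 × £250 = £8,000, leaving £2,875.
At £290,850 — income exceeds £280,400 by £10,450, which is 42 full-or-partial £250 increments; reduction = 42 × £250 = £10,500, leaving £375.
Lost: £2,875 − £375 = £2,500.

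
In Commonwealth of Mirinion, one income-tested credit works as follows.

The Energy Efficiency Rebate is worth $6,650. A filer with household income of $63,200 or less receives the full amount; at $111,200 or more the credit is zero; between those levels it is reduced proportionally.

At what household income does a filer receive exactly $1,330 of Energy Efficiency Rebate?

$101,600

$1,330 is 1,330/6,650 of the full $6,650, so 5,320/6,650 of the $48,000 range has been used: income = $63,200 + $48,000 × 5,320/6,650 = $101,600.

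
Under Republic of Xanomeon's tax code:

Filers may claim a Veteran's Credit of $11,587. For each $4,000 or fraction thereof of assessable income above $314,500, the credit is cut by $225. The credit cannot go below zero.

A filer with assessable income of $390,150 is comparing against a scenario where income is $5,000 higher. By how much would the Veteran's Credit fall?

At $390,150 — income exceeds $314,500 by $75,650, which is 19 full-or-partial $4,000 increments; reduction = 19 × $225 = $4,275, leaving $7,312.
At $395,150 — income exceeds $314,500 by $80,650, which is 21 full-or-partial $4,000 increments; reduction = 21 × $225 = $4,725, leaving $6,862.
Lost: $7,312 − $6,862 = $450.

$450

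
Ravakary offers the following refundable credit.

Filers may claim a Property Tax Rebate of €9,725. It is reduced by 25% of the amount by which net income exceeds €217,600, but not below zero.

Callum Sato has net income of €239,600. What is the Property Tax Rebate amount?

Property Tax Rebate: 25% of the €22,000 excess over €217,600 is €5,500; credit = €9,725 − €5,500 = €4,225.

€4,225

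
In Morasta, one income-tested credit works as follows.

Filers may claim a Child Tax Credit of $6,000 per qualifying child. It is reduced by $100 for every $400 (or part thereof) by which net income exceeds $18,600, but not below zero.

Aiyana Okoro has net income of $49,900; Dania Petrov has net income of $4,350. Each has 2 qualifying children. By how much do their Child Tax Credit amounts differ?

$7,900

Aiyana ($49,900): Child Tax Credit: base = 2 × $6,000 = $12,000. income exceeds $18,600 by $31,300, which is 79 full-or-partial $400 increments; reduction = 79 × $100 = $7,900, leaving $4,100.
Dania ($4,350): Child Tax Credit: base = 2 × $6,000 = $12,000. $4,350 is at or below the $18,600 threshold, so the full $12,000 applies.
Difference: |$4,100 − $12,000| = $7,900.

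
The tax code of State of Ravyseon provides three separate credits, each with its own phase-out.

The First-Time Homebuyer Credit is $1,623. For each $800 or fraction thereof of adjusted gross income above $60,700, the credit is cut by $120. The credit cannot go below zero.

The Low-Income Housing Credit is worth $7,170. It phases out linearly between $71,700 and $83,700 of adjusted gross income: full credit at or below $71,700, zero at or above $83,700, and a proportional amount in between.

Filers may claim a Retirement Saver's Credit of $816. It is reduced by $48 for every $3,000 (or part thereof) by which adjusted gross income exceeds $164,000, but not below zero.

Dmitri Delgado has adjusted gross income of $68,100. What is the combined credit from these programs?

$8,409

First-Time Homebuyer Credit: income exceeds $60,700 by $7,400, which is 10 full-or-partial $800 increments; reduction = 10 × $120 = $1,200, leaving $423.
Low-Income Housing Credit: $68,100 is at or below the $71,700 threshold, so the full $7,170 applies.
Retirement Saver's Credit: $68,100 is at or below the $164,000 threshold, so the full $816 applies.
Total: $423 + $7,170 + $816 = $8,409.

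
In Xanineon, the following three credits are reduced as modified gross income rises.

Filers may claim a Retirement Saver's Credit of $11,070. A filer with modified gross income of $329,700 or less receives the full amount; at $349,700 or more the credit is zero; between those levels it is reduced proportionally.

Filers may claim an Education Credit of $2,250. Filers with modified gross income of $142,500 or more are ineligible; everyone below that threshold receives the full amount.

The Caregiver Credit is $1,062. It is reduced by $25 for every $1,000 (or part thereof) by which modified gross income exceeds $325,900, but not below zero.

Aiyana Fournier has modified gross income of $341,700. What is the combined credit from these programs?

$5,090

Retirement Saver's Credit: $341,700 is $12,000 into a $20,000 phase-out range, leaving 8,000/20,000 of the credit: $11,070 × 8,000/20,000 = $4,428.
Education Credit: $341,700 meets or exceeds the $142,500 cutoff, so the credit is $0.
Caregiver Credit: income exceeds $325,900 by $15,800, which is 16 full-or-partial $1,000 increments; reduction = 16 × $25 = $400, leaving $662.
Total: $4,428 + $0 + $662 = $5,090.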